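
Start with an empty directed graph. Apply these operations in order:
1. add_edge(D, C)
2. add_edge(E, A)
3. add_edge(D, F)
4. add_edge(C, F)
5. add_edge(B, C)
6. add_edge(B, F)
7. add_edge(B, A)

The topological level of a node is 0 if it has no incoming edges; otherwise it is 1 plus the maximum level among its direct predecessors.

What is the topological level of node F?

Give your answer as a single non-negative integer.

Answer: 2

Derivation:
Op 1: add_edge(D, C). Edges now: 1
Op 2: add_edge(E, A). Edges now: 2
Op 3: add_edge(D, F). Edges now: 3
Op 4: add_edge(C, F). Edges now: 4
Op 5: add_edge(B, C). Edges now: 5
Op 6: add_edge(B, F). Edges now: 6
Op 7: add_edge(B, A). Edges now: 7
Compute levels (Kahn BFS):
  sources (in-degree 0): B, D, E
  process B: level=0
    B->A: in-degree(A)=1, level(A)>=1
    B->C: in-degree(C)=1, level(C)>=1
    B->F: in-degree(F)=2, level(F)>=1
  process D: level=0
    D->C: in-degree(C)=0, level(C)=1, enqueue
    D->F: in-degree(F)=1, level(F)>=1
  process E: level=0
    E->A: in-degree(A)=0, level(A)=1, enqueue
  process C: level=1
    C->F: in-degree(F)=0, level(F)=2, enqueue
  process A: level=1
  process F: level=2
All levels: A:1, B:0, C:1, D:0, E:0, F:2
level(F) = 2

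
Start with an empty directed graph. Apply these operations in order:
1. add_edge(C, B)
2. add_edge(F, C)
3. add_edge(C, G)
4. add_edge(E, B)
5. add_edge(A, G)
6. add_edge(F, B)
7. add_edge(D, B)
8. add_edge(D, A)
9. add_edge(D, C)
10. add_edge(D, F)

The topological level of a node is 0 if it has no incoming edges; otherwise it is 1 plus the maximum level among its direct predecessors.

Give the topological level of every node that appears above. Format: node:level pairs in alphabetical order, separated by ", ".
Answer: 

Op 1: add_edge(C, B). Edges now: 1
Op 2: add_edge(F, C). Edges now: 2
Op 3: add_edge(C, G). Edges now: 3
Op 4: add_edge(E, B). Edges now: 4
Op 5: add_edge(A, G). Edges now: 5
Op 6: add_edge(F, B). Edges now: 6
Op 7: add_edge(D, B). Edges now: 7
Op 8: add_edge(D, A). Edges now: 8
Op 9: add_edge(D, C). Edges now: 9
Op 10: add_edge(D, F). Edges now: 10
Compute levels (Kahn BFS):
  sources (in-degree 0): D, E
  process D: level=0
    D->A: in-degree(A)=0, level(A)=1, enqueue
    D->B: in-degree(B)=3, level(B)>=1
    D->C: in-degree(C)=1, level(C)>=1
    D->F: in-degree(F)=0, level(F)=1, enqueue
  process E: level=0
    E->B: in-degree(B)=2, level(B)>=1
  process A: level=1
    A->G: in-degree(G)=1, level(G)>=2
  process F: level=1
    F->B: in-degree(B)=1, level(B)>=2
    F->C: in-degree(C)=0, level(C)=2, enqueue
  process C: level=2
    C->B: in-degree(B)=0, level(B)=3, enqueue
    C->G: in-degree(G)=0, level(G)=3, enqueue
  process B: level=3
  process G: level=3
All levels: A:1, B:3, C:2, D:0, E:0, F:1, G:3

Answer: A:1, B:3, C:2, D:0, E:0, F:1, G:3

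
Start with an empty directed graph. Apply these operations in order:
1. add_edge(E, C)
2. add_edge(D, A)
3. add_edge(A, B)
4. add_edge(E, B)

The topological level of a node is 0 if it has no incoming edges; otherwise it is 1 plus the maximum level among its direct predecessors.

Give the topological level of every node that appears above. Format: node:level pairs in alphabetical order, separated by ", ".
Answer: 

Op 1: add_edge(E, C). Edges now: 1
Op 2: add_edge(D, A). Edges now: 2
Op 3: add_edge(A, B). Edges now: 3
Op 4: add_edge(E, B). Edges now: 4
Compute levels (Kahn BFS):
  sources (in-degree 0): D, E
  process D: level=0
    D->A: in-degree(A)=0, level(A)=1, enqueue
  process E: level=0
    E->B: in-degree(B)=1, level(B)>=1
    E->C: in-degree(C)=0, level(C)=1, enqueue
  process A: level=1
    A->B: in-degree(B)=0, level(B)=2, enqueue
  process C: level=1
  process B: level=2
All levels: A:1, B:2, C:1, D:0, E:0

Answer: A:1, B:2, C:1, D:0, E:0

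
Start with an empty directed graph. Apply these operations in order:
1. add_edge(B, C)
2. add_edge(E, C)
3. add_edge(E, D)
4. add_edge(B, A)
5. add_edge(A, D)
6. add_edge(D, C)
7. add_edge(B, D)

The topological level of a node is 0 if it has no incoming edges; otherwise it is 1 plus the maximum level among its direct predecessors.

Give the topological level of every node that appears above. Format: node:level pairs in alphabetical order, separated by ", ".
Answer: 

Answer: A:1, B:0, C:3, D:2, E:0

Derivation:
Op 1: add_edge(B, C). Edges now: 1
Op 2: add_edge(E, C). Edges now: 2
Op 3: add_edge(E, D). Edges now: 3
Op 4: add_edge(B, A). Edges now: 4
Op 5: add_edge(A, D). Edges now: 5
Op 6: add_edge(D, C). Edges now: 6
Op 7: add_edge(B, D). Edges now: 7
Compute levels (Kahn BFS):
  sources (in-degree 0): B, E
  process B: level=0
    B->A: in-degree(A)=0, level(A)=1, enqueue
    B->C: in-degree(C)=2, level(C)>=1
    B->D: in-degree(D)=2, level(D)>=1
  process E: level=0
    E->C: in-degree(C)=1, level(C)>=1
    E->D: in-degree(D)=1, level(D)>=1
  process A: level=1
    A->D: in-degree(D)=0, level(D)=2, enqueue
  process D: level=2
    D->C: in-degree(C)=0, level(C)=3, enqueue
  process C: level=3
All levels: A:1, B:0, C:3, D:2, E:0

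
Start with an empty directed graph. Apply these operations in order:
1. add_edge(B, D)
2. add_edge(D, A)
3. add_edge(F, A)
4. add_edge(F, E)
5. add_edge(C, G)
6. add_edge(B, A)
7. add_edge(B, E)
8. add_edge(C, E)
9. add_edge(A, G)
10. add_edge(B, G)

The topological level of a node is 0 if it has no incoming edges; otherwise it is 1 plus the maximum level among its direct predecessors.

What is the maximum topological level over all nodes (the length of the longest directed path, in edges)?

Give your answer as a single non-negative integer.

Answer: 3

Derivation:
Op 1: add_edge(B, D). Edges now: 1
Op 2: add_edge(D, A). Edges now: 2
Op 3: add_edge(F, A). Edges now: 3
Op 4: add_edge(F, E). Edges now: 4
Op 5: add_edge(C, G). Edges now: 5
Op 6: add_edge(B, A). Edges now: 6
Op 7: add_edge(B, E). Edges now: 7
Op 8: add_edge(C, E). Edges now: 8
Op 9: add_edge(A, G). Edges now: 9
Op 10: add_edge(B, G). Edges now: 10
Compute levels (Kahn BFS):
  sources (in-degree 0): B, C, F
  process B: level=0
    B->A: in-degree(A)=2, level(A)>=1
    B->D: in-degree(D)=0, level(D)=1, enqueue
    B->E: in-degree(E)=2, level(E)>=1
    B->G: in-degree(G)=2, level(G)>=1
  process C: level=0
    C->E: in-degree(E)=1, level(E)>=1
    C->G: in-degree(G)=1, level(G)>=1
  process F: level=0
    F->A: in-degree(A)=1, level(A)>=1
    F->E: in-degree(E)=0, level(E)=1, enqueue
  process D: level=1
    D->A: in-degree(A)=0, level(A)=2, enqueue
  process E: level=1
  process A: level=2
    A->G: in-degree(G)=0, level(G)=3, enqueue
  process G: level=3
All levels: A:2, B:0, C:0, D:1, E:1, F:0, G:3
max level = 3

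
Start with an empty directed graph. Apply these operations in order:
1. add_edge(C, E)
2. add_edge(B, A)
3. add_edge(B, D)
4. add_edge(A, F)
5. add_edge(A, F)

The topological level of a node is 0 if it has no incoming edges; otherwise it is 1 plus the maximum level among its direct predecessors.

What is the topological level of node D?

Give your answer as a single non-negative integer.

Op 1: add_edge(C, E). Edges now: 1
Op 2: add_edge(B, A). Edges now: 2
Op 3: add_edge(B, D). Edges now: 3
Op 4: add_edge(A, F). Edges now: 4
Op 5: add_edge(A, F) (duplicate, no change). Edges now: 4
Compute levels (Kahn BFS):
  sources (in-degree 0): B, C
  process B: level=0
    B->A: in-degree(A)=0, level(A)=1, enqueue
    B->D: in-degree(D)=0, level(D)=1, enqueue
  process C: level=0
    C->E: in-degree(E)=0, level(E)=1, enqueue
  process A: level=1
    A->F: in-degree(F)=0, level(F)=2, enqueue
  process D: level=1
  process E: level=1
  process F: level=2
All levels: A:1, B:0, C:0, D:1, E:1, F:2
level(D) = 1

Answer: 1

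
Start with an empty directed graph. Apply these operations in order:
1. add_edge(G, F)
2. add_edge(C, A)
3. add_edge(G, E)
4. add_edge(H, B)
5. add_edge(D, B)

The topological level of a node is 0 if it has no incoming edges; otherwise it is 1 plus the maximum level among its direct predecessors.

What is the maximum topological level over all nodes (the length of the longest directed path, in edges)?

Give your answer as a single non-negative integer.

Answer: 1

Derivation:
Op 1: add_edge(G, F). Edges now: 1
Op 2: add_edge(C, A). Edges now: 2
Op 3: add_edge(G, E). Edges now: 3
Op 4: add_edge(H, B). Edges now: 4
Op 5: add_edge(D, B). Edges now: 5
Compute levels (Kahn BFS):
  sources (in-degree 0): C, D, G, H
  process C: level=0
    C->A: in-degree(A)=0, level(A)=1, enqueue
  process D: level=0
    D->B: in-degree(B)=1, level(B)>=1
  process G: level=0
    G->E: in-degree(E)=0, level(E)=1, enqueue
    G->F: in-degree(F)=0, level(F)=1, enqueue
  process H: level=0
    H->B: in-degree(B)=0, level(B)=1, enqueue
  process A: level=1
  process E: level=1
  process F: level=1
  process B: level=1
All levels: A:1, B:1, C:0, D:0, E:1, F:1, G:0, H:0
max level = 1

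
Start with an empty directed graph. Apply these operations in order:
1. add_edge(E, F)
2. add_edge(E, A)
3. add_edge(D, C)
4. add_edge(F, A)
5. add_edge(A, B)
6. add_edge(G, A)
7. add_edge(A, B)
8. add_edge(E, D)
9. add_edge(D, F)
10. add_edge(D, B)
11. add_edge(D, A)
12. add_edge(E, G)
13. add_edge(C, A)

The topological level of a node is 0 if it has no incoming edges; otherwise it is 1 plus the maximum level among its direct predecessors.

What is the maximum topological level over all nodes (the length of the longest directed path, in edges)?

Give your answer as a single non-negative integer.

Answer: 4

Derivation:
Op 1: add_edge(E, F). Edges now: 1
Op 2: add_edge(E, A). Edges now: 2
Op 3: add_edge(D, C). Edges now: 3
Op 4: add_edge(F, A). Edges now: 4
Op 5: add_edge(A, B). Edges now: 5
Op 6: add_edge(G, A). Edges now: 6
Op 7: add_edge(A, B) (duplicate, no change). Edges now: 6
Op 8: add_edge(E, D). Edges now: 7
Op 9: add_edge(D, F). Edges now: 8
Op 10: add_edge(D, B). Edges now: 9
Op 11: add_edge(D, A). Edges now: 10
Op 12: add_edge(E, G). Edges now: 11
Op 13: add_edge(C, A). Edges now: 12
Compute levels (Kahn BFS):
  sources (in-degree 0): E
  process E: level=0
    E->A: in-degree(A)=4, level(A)>=1
    E->D: in-degree(D)=0, level(D)=1, enqueue
    E->F: in-degree(F)=1, level(F)>=1
    E->G: in-degree(G)=0, level(G)=1, enqueue
  process D: level=1
    D->A: in-degree(A)=3, level(A)>=2
    D->B: in-degree(B)=1, level(B)>=2
    D->C: in-degree(C)=0, level(C)=2, enqueue
    D->F: in-degree(F)=0, level(F)=2, enqueue
  process G: level=1
    G->A: in-degree(A)=2, level(A)>=2
  process C: level=2
    C->A: in-degree(A)=1, level(A)>=3
  process F: level=2
    F->A: in-degree(A)=0, level(A)=3, enqueue
  process A: level=3
    A->B: in-degree(B)=0, level(B)=4, enqueue
  process B: level=4
All levels: A:3, B:4, C:2, D:1, E:0, F:2, G:1
max level = 4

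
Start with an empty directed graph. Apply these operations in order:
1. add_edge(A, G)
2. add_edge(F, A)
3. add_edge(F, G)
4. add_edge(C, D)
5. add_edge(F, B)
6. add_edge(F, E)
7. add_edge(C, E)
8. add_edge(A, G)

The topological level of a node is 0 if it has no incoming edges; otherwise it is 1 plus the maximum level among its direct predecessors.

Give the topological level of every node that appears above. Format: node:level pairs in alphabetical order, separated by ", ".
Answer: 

Op 1: add_edge(A, G). Edges now: 1
Op 2: add_edge(F, A). Edges now: 2
Op 3: add_edge(F, G). Edges now: 3
Op 4: add_edge(C, D). Edges now: 4
Op 5: add_edge(F, B). Edges now: 5
Op 6: add_edge(F, E). Edges now: 6
Op 7: add_edge(C, E). Edges now: 7
Op 8: add_edge(A, G) (duplicate, no change). Edges now: 7
Compute levels (Kahn BFS):
  sources (in-degree 0): C, F
  process C: level=0
    C->D: in-degree(D)=0, level(D)=1, enqueue
    C->E: in-degree(E)=1, level(E)>=1
  process F: level=0
    F->A: in-degree(A)=0, level(A)=1, enqueue
    F->B: in-degree(B)=0, level(B)=1, enqueue
    F->E: in-degree(E)=0, level(E)=1, enqueue
    F->G: in-degree(G)=1, level(G)>=1
  process D: level=1
  process A: level=1
    A->G: in-degree(G)=0, level(G)=2, enqueue
  process B: level=1
  process E: level=1
  process G: level=2
All levels: A:1, B:1, C:0, D:1, E:1, F:0, G:2

Answer: A:1, B:1, C:0, D:1, E:1, F:0, G:2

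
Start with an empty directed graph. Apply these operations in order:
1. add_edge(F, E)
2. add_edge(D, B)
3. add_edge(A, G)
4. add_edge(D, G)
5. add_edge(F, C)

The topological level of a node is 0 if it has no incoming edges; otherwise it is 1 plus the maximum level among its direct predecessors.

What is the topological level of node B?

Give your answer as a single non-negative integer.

Answer: 1

Derivation:
Op 1: add_edge(F, E). Edges now: 1
Op 2: add_edge(D, B). Edges now: 2
Op 3: add_edge(A, G). Edges now: 3
Op 4: add_edge(D, G). Edges now: 4
Op 5: add_edge(F, C). Edges now: 5
Compute levels (Kahn BFS):
  sources (in-degree 0): A, D, F
  process A: level=0
    A->G: in-degree(G)=1, level(G)>=1
  process D: level=0
    D->B: in-degree(B)=0, level(B)=1, enqueue
    D->G: in-degree(G)=0, level(G)=1, enqueue
  process F: level=0
    F->C: in-degree(C)=0, level(C)=1, enqueue
    F->E: in-degree(E)=0, level(E)=1, enqueue
  process B: level=1
  process G: level=1
  process C: level=1
  process E: level=1
All levels: A:0, B:1, C:1, D:0, E:1, F:0, G:1
level(B) = 1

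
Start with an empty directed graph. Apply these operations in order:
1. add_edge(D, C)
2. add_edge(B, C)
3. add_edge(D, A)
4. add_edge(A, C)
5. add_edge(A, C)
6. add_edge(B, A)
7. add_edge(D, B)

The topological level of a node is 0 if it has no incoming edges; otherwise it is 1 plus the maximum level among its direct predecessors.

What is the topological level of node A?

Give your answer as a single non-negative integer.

Op 1: add_edge(D, C). Edges now: 1
Op 2: add_edge(B, C). Edges now: 2
Op 3: add_edge(D, A). Edges now: 3
Op 4: add_edge(A, C). Edges now: 4
Op 5: add_edge(A, C) (duplicate, no change). Edges now: 4
Op 6: add_edge(B, A). Edges now: 5
Op 7: add_edge(D, B). Edges now: 6
Compute levels (Kahn BFS):
  sources (in-degree 0): D
  process D: level=0
    D->A: in-degree(A)=1, level(A)>=1
    D->B: in-degree(B)=0, level(B)=1, enqueue
    D->C: in-degree(C)=2, level(C)>=1
  process B: level=1
    B->A: in-degree(A)=0, level(A)=2, enqueue
    B->C: in-degree(C)=1, level(C)>=2
  process A: level=2
    A->C: in-degree(C)=0, level(C)=3, enqueue
  process C: level=3
All levels: A:2, B:1, C:3, D:0
level(A) = 2

Answer: 2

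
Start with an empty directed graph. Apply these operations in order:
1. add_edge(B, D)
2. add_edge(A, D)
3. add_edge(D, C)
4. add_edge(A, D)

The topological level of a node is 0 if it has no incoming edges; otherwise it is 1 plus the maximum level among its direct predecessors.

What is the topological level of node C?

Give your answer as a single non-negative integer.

Answer: 2

Derivation:
Op 1: add_edge(B, D). Edges now: 1
Op 2: add_edge(A, D). Edges now: 2
Op 3: add_edge(D, C). Edges now: 3
Op 4: add_edge(A, D) (duplicate, no change). Edges now: 3
Compute levels (Kahn BFS):
  sources (in-degree 0): A, B
  process A: level=0
    A->D: in-degree(D)=1, level(D)>=1
  process B: level=0
    B->D: in-degree(D)=0, level(D)=1, enqueue
  process D: level=1
    D->C: in-degree(C)=0, level(C)=2, enqueue
  process C: level=2
All levels: A:0, B:0, C:2, D:1
level(C) = 2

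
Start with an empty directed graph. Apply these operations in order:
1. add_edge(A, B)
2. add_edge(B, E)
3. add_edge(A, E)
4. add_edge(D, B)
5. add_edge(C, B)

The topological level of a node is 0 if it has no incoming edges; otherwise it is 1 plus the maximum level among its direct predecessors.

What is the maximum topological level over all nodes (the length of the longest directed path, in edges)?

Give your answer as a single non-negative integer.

Answer: 2

Derivation:
Op 1: add_edge(A, B). Edges now: 1
Op 2: add_edge(B, E). Edges now: 2
Op 3: add_edge(A, E). Edges now: 3
Op 4: add_edge(D, B). Edges now: 4
Op 5: add_edge(C, B). Edges now: 5
Compute levels (Kahn BFS):
  sources (in-degree 0): A, C, D
  process A: level=0
    A->B: in-degree(B)=2, level(B)>=1
    A->E: in-degree(E)=1, level(E)>=1
  process C: level=0
    C->B: in-degree(B)=1, level(B)>=1
  process D: level=0
    D->B: in-degree(B)=0, level(B)=1, enqueue
  process B: level=1
    B->E: in-degree(E)=0, level(E)=2, enqueue
  process E: level=2
All levels: A:0, B:1, C:0, D:0, E:2
max level = 2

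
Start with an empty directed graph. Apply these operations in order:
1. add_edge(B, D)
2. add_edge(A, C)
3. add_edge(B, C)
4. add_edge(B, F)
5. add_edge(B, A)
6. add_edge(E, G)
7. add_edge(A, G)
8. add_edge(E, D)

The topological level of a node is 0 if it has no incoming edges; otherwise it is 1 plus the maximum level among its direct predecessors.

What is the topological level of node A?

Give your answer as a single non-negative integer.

Answer: 1

Derivation:
Op 1: add_edge(B, D). Edges now: 1
Op 2: add_edge(A, C). Edges now: 2
Op 3: add_edge(B, C). Edges now: 3
Op 4: add_edge(B, F). Edges now: 4
Op 5: add_edge(B, A). Edges now: 5
Op 6: add_edge(E, G). Edges now: 6
Op 7: add_edge(A, G). Edges now: 7
Op 8: add_edge(E, D). Edges now: 8
Compute levels (Kahn BFS):
  sources (in-degree 0): B, E
  process B: level=0
    B->A: in-degree(A)=0, level(A)=1, enqueue
    B->C: in-degree(C)=1, level(C)>=1
    B->D: in-degree(D)=1, level(D)>=1
    B->F: in-degree(F)=0, level(F)=1, enqueue
  process E: level=0
    E->D: in-degree(D)=0, level(D)=1, enqueue
    E->G: in-degree(G)=1, level(G)>=1
  process A: level=1
    A->C: in-degree(C)=0, level(C)=2, enqueue
    A->G: in-degree(G)=0, level(G)=2, enqueue
  process F: level=1
  process D: level=1
  process C: level=2
  process G: level=2
All levels: A:1, B:0, C:2, D:1, E:0, F:1, G:2
level(A) = 1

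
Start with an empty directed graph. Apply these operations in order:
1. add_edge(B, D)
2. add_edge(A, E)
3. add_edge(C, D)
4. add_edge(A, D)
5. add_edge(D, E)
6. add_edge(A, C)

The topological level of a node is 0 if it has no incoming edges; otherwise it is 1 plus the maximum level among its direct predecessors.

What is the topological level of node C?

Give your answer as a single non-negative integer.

Answer: 1

Derivation:
Op 1: add_edge(B, D). Edges now: 1
Op 2: add_edge(A, E). Edges now: 2
Op 3: add_edge(C, D). Edges now: 3
Op 4: add_edge(A, D). Edges now: 4
Op 5: add_edge(D, E). Edges now: 5
Op 6: add_edge(A, C). Edges now: 6
Compute levels (Kahn BFS):
  sources (in-degree 0): A, B
  process A: level=0
    A->C: in-degree(C)=0, level(C)=1, enqueue
    A->D: in-degree(D)=2, level(D)>=1
    A->E: in-degree(E)=1, level(E)>=1
  process B: level=0
    B->D: in-degree(D)=1, level(D)>=1
  process C: level=1
    C->D: in-degree(D)=0, level(D)=2, enqueue
  process D: level=2
    D->E: in-degree(E)=0, level(E)=3, enqueue
  process E: level=3
All levels: A:0, B:0, C:1, D:2, E:3
level(C) = 1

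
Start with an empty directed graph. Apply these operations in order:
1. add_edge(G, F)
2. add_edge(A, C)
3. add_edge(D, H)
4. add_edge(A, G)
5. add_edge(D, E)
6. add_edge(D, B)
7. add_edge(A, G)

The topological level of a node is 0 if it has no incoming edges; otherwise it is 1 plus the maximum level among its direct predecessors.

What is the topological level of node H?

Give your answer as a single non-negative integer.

Op 1: add_edge(G, F). Edges now: 1
Op 2: add_edge(A, C). Edges now: 2
Op 3: add_edge(D, H). Edges now: 3
Op 4: add_edge(A, G). Edges now: 4
Op 5: add_edge(D, E). Edges now: 5
Op 6: add_edge(D, B). Edges now: 6
Op 7: add_edge(A, G) (duplicate, no change). Edges now: 6
Compute levels (Kahn BFS):
  sources (in-degree 0): A, D
  process A: level=0
    A->C: in-degree(C)=0, level(C)=1, enqueue
    A->G: in-degree(G)=0, level(G)=1, enqueue
  process D: level=0
    D->B: in-degree(B)=0, level(B)=1, enqueue
    D->E: in-degree(E)=0, level(E)=1, enqueue
    D->H: in-degree(H)=0, level(H)=1, enqueue
  process C: level=1
  process G: level=1
    G->F: in-degree(F)=0, level(F)=2, enqueue
  process B: level=1
  process E: level=1
  process H: level=1
  process F: level=2
All levels: A:0, B:1, C:1, D:0, E:1, F:2, G:1, H:1
level(H) = 1

Answer: 1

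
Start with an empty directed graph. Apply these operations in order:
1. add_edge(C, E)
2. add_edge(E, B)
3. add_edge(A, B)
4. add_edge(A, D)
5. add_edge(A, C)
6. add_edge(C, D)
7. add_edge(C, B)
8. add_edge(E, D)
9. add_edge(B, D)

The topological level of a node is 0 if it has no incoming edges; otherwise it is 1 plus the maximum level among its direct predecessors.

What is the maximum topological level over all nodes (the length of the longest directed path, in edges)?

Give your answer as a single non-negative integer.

Op 1: add_edge(C, E). Edges now: 1
Op 2: add_edge(E, B). Edges now: 2
Op 3: add_edge(A, B). Edges now: 3
Op 4: add_edge(A, D). Edges now: 4
Op 5: add_edge(A, C). Edges now: 5
Op 6: add_edge(C, D). Edges now: 6
Op 7: add_edge(C, B). Edges now: 7
Op 8: add_edge(E, D). Edges now: 8
Op 9: add_edge(B, D). Edges now: 9
Compute levels (Kahn BFS):
  sources (in-degree 0): A
  process A: level=0
    A->B: in-degree(B)=2, level(B)>=1
    A->C: in-degree(C)=0, level(C)=1, enqueue
    A->D: in-degree(D)=3, level(D)>=1
  process C: level=1
    C->B: in-degree(B)=1, level(B)>=2
    C->D: in-degree(D)=2, level(D)>=2
    C->E: in-degree(E)=0, level(E)=2, enqueue
  process E: level=2
    E->B: in-degree(B)=0, level(B)=3, enqueue
    E->D: in-degree(D)=1, level(D)>=3
  process B: level=3
    B->D: in-degree(D)=0, level(D)=4, enqueue
  process D: level=4
All levels: A:0, B:3, C:1, D:4, E:2
max level = 4

Answer: 4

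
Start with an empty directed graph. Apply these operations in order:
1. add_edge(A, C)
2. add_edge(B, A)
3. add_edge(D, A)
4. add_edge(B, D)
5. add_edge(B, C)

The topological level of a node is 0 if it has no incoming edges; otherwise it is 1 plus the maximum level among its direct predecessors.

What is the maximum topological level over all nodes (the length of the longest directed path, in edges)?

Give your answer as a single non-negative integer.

Answer: 3

Derivation:
Op 1: add_edge(A, C). Edges now: 1
Op 2: add_edge(B, A). Edges now: 2
Op 3: add_edge(D, A). Edges now: 3
Op 4: add_edge(B, D). Edges now: 4
Op 5: add_edge(B, C). Edges now: 5
Compute levels (Kahn BFS):
  sources (in-degree 0): B
  process B: level=0
    B->A: in-degree(A)=1, level(A)>=1
    B->C: in-degree(C)=1, level(C)>=1
    B->D: in-degree(D)=0, level(D)=1, enqueue
  process D: level=1
    D->A: in-degree(A)=0, level(A)=2, enqueue
  process A: level=2
    A->C: in-degree(C)=0, level(C)=3, enqueue
  process C: level=3
All levels: A:2, B:0, C:3, D:1
max level = 3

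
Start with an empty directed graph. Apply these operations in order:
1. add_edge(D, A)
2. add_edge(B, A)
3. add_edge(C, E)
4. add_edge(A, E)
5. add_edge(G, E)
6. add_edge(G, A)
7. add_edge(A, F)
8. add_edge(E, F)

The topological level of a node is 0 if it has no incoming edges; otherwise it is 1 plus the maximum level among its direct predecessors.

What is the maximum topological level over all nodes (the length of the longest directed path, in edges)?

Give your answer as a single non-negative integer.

Op 1: add_edge(D, A). Edges now: 1
Op 2: add_edge(B, A). Edges now: 2
Op 3: add_edge(C, E). Edges now: 3
Op 4: add_edge(A, E). Edges now: 4
Op 5: add_edge(G, E). Edges now: 5
Op 6: add_edge(G, A). Edges now: 6
Op 7: add_edge(A, F). Edges now: 7
Op 8: add_edge(E, F). Edges now: 8
Compute levels (Kahn BFS):
  sources (in-degree 0): B, C, D, G
  process B: level=0
    B->A: in-degree(A)=2, level(A)>=1
  process C: level=0
    C->E: in-degree(E)=2, level(E)>=1
  process D: level=0
    D->A: in-degree(A)=1, level(A)>=1
  process G: level=0
    G->A: in-degree(A)=0, level(A)=1, enqueue
    G->E: in-degree(E)=1, level(E)>=1
  process A: level=1
    A->E: in-degree(E)=0, level(E)=2, enqueue
    A->F: in-degree(F)=1, level(F)>=2
  process E: level=2
    E->F: in-degree(F)=0, level(F)=3, enqueue
  process F: level=3
All levels: A:1, B:0, C:0, D:0, E:2, F:3, G:0
max level = 3

Answer: 3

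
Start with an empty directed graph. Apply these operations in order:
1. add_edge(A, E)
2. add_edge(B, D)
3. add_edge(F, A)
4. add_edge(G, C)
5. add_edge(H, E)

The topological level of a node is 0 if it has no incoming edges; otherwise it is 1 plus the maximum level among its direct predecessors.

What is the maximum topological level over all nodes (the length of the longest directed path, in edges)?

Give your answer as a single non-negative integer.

Answer: 2

Derivation:
Op 1: add_edge(A, E). Edges now: 1
Op 2: add_edge(B, D). Edges now: 2
Op 3: add_edge(F, A). Edges now: 3
Op 4: add_edge(G, C). Edges now: 4
Op 5: add_edge(H, E). Edges now: 5
Compute levels (Kahn BFS):
  sources (in-degree 0): B, F, G, H
  process B: level=0
    B->D: in-degree(D)=0, level(D)=1, enqueue
  process F: level=0
    F->A: in-degree(A)=0, level(A)=1, enqueue
  process G: level=0
    G->C: in-degree(C)=0, level(C)=1, enqueue
  process H: level=0
    H->E: in-degree(E)=1, level(E)>=1
  process D: level=1
  process A: level=1
    A->E: in-degree(E)=0, level(E)=2, enqueue
  process C: level=1
  process E: level=2
All levels: A:1, B:0, C:1, D:1, E:2, F:0, G:0, H:0
max level = 2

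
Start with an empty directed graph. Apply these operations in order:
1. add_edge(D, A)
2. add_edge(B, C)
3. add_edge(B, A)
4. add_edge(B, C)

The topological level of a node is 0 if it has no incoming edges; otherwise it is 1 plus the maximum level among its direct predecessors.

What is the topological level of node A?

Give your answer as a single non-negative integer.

Op 1: add_edge(D, A). Edges now: 1
Op 2: add_edge(B, C). Edges now: 2
Op 3: add_edge(B, A). Edges now: 3
Op 4: add_edge(B, C) (duplicate, no change). Edges now: 3
Compute levels (Kahn BFS):
  sources (in-degree 0): B, D
  process B: level=0
    B->A: in-degree(A)=1, level(A)>=1
    B->C: in-degree(C)=0, level(C)=1, enqueue
  process D: level=0
    D->A: in-degree(A)=0, level(A)=1, enqueue
  process C: level=1
  process A: level=1
All levels: A:1, B:0, C:1, D:0
level(A) = 1

Answer: 1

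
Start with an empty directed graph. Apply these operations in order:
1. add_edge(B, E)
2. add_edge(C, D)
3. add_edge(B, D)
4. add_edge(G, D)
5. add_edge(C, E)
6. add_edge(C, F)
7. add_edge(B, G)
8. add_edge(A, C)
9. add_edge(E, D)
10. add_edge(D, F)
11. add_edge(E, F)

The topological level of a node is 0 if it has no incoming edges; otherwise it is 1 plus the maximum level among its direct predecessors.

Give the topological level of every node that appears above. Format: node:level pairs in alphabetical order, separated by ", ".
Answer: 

Answer: A:0, B:0, C:1, D:3, E:2, F:4, G:1

Derivation:
Op 1: add_edge(B, E). Edges now: 1
Op 2: add_edge(C, D). Edges now: 2
Op 3: add_edge(B, D). Edges now: 3
Op 4: add_edge(G, D). Edges now: 4
Op 5: add_edge(C, E). Edges now: 5
Op 6: add_edge(C, F). Edges now: 6
Op 7: add_edge(B, G). Edges now: 7
Op 8: add_edge(A, C). Edges now: 8
Op 9: add_edge(E, D). Edges now: 9
Op 10: add_edge(D, F). Edges now: 10
Op 11: add_edge(E, F). Edges now: 11
Compute levels (Kahn BFS):
  sources (in-degree 0): A, B
  process A: level=0
    A->C: in-degree(C)=0, level(C)=1, enqueue
  process B: level=0
    B->D: in-degree(D)=3, level(D)>=1
    B->E: in-degree(E)=1, level(E)>=1
    B->G: in-degree(G)=0, level(G)=1, enqueue
  process C: level=1
    C->D: in-degree(D)=2, level(D)>=2
    C->E: in-degree(E)=0, level(E)=2, enqueue
    C->F: in-degree(F)=2, level(F)>=2
  process G: level=1
    G->D: in-degree(D)=1, level(D)>=2
  process E: level=2
    E->D: in-degree(D)=0, level(D)=3, enqueue
    E->F: in-degree(F)=1, level(F)>=3
  process D: level=3
    D->F: in-degree(F)=0, level(F)=4, enqueue
  process F: level=4
All levels: A:0, B:0, C:1, D:3, E:2, F:4, G:1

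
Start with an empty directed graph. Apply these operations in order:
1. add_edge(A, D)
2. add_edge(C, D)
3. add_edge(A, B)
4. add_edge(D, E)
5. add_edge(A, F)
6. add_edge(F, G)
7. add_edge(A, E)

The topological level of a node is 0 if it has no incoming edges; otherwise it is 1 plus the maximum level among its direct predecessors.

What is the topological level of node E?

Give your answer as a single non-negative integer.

Answer: 2

Derivation:
Op 1: add_edge(A, D). Edges now: 1
Op 2: add_edge(C, D). Edges now: 2
Op 3: add_edge(A, B). Edges now: 3
Op 4: add_edge(D, E). Edges now: 4
Op 5: add_edge(A, F). Edges now: 5
Op 6: add_edge(F, G). Edges now: 6
Op 7: add_edge(A, E). Edges now: 7
Compute levels (Kahn BFS):
  sources (in-degree 0): A, C
  process A: level=0
    A->B: in-degree(B)=0, level(B)=1, enqueue
    A->D: in-degree(D)=1, level(D)>=1
    A->E: in-degree(E)=1, level(E)>=1
    A->F: in-degree(F)=0, level(F)=1, enqueue
  process C: level=0
    C->D: in-degree(D)=0, level(D)=1, enqueue
  process B: level=1
  process F: level=1
    F->G: in-degree(G)=0, level(G)=2, enqueue
  process D: level=1
    D->E: in-degree(E)=0, level(E)=2, enqueue
  process G: level=2
  process E: level=2
All levels: A:0, B:1, C:0, D:1, E:2, F:1, G:2
level(E) = 2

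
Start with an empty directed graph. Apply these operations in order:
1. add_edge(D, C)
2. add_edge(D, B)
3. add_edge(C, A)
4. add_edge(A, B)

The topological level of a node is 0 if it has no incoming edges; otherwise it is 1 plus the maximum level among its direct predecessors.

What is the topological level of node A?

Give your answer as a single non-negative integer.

Answer: 2

Derivation:
Op 1: add_edge(D, C). Edges now: 1
Op 2: add_edge(D, B). Edges now: 2
Op 3: add_edge(C, A). Edges now: 3
Op 4: add_edge(A, B). Edges now: 4
Compute levels (Kahn BFS):
  sources (in-degree 0): D
  process D: level=0
    D->B: in-degree(B)=1, level(B)>=1
    D->C: in-degree(C)=0, level(C)=1, enqueue
  process C: level=1
    C->A: in-degree(A)=0, level(A)=2, enqueue
  process A: level=2
    A->B: in-degree(B)=0, level(B)=3, enqueue
  process B: level=3
All levels: A:2, B:3, C:1, D:0
level(A) = 2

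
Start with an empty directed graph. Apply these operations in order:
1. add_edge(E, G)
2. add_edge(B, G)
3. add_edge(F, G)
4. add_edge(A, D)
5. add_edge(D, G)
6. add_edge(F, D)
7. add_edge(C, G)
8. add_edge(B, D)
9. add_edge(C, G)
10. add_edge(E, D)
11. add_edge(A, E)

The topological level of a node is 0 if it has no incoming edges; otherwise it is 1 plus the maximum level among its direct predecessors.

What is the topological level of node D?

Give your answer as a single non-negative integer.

Answer: 2

Derivation:
Op 1: add_edge(E, G). Edges now: 1
Op 2: add_edge(B, G). Edges now: 2
Op 3: add_edge(F, G). Edges now: 3
Op 4: add_edge(A, D). Edges now: 4
Op 5: add_edge(D, G). Edges now: 5
Op 6: add_edge(F, D). Edges now: 6
Op 7: add_edge(C, G). Edges now: 7
Op 8: add_edge(B, D). Edges now: 8
Op 9: add_edge(C, G) (duplicate, no change). Edges now: 8
Op 10: add_edge(E, D). Edges now: 9
Op 11: add_edge(A, E). Edges now: 10
Compute levels (Kahn BFS):
  sources (in-degree 0): A, B, C, F
  process A: level=0
    A->D: in-degree(D)=3, level(D)>=1
    A->E: in-degree(E)=0, level(E)=1, enqueue
  process B: level=0
    B->D: in-degree(D)=2, level(D)>=1
    B->G: in-degree(G)=4, level(G)>=1
  process C: level=0
    C->G: in-degree(G)=3, level(G)>=1
  process F: level=0
    F->D: in-degree(D)=1, level(D)>=1
    F->G: in-degree(G)=2, level(G)>=1
  process E: level=1
    E->D: in-degree(D)=0, level(D)=2, enqueue
    E->G: in-degree(G)=1, level(G)>=2
  process D: level=2
    D->G: in-degree(G)=0, level(G)=3, enqueue
  process G: level=3
All levels: A:0, B:0, C:0, D:2, E:1, F:0, G:3
level(D) = 2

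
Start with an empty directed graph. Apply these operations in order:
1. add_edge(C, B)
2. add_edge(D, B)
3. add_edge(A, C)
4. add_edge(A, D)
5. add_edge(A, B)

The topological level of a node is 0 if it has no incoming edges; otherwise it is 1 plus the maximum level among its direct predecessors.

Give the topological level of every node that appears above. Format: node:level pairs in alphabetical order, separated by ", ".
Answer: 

Op 1: add_edge(C, B). Edges now: 1
Op 2: add_edge(D, B). Edges now: 2
Op 3: add_edge(A, C). Edges now: 3
Op 4: add_edge(A, D). Edges now: 4
Op 5: add_edge(A, B). Edges now: 5
Compute levels (Kahn BFS):
  sources (in-degree 0): A
  process A: level=0
    A->B: in-degree(B)=2, level(B)>=1
    A->C: in-degree(C)=0, level(C)=1, enqueue
    A->D: in-degree(D)=0, level(D)=1, enqueue
  process C: level=1
    C->B: in-degree(B)=1, level(B)>=2
  process D: level=1
    D->B: in-degree(B)=0, level(B)=2, enqueue
  process B: level=2
All levels: A:0, B:2, C:1, D:1

Answer: A:0, B:2, C:1, D:1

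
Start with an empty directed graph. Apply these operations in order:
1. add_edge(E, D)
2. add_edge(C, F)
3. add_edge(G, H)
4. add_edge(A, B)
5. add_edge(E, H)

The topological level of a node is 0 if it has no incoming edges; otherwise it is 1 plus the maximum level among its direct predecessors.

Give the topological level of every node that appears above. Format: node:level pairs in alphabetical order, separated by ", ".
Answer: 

Op 1: add_edge(E, D). Edges now: 1
Op 2: add_edge(C, F). Edges now: 2
Op 3: add_edge(G, H). Edges now: 3
Op 4: add_edge(A, B). Edges now: 4
Op 5: add_edge(E, H). Edges now: 5
Compute levels (Kahn BFS):
  sources (in-degree 0): A, C, E, G
  process A: level=0
    A->B: in-degree(B)=0, level(B)=1, enqueue
  process C: level=0
    C->F: in-degree(F)=0, level(F)=1, enqueue
  process E: level=0
    E->D: in-degree(D)=0, level(D)=1, enqueue
    E->H: in-degree(H)=1, level(H)>=1
  process G: level=0
    G->H: in-degree(H)=0, level(H)=1, enqueue
  process B: level=1
  process F: level=1
  process D: level=1
  process H: level=1
All levels: A:0, B:1, C:0, D:1, E:0, F:1, G:0, H:1

Answer: A:0, B:1, C:0, D:1, E:0, F:1, G:0, H:1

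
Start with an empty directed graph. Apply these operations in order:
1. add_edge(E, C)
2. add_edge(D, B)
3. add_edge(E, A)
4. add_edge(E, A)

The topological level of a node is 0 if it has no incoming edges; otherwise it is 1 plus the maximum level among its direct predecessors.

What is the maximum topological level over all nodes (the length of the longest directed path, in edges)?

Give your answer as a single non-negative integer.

Op 1: add_edge(E, C). Edges now: 1
Op 2: add_edge(D, B). Edges now: 2
Op 3: add_edge(E, A). Edges now: 3
Op 4: add_edge(E, A) (duplicate, no change). Edges now: 3
Compute levels (Kahn BFS):
  sources (in-degree 0): D, E
  process D: level=0
    D->B: in-degree(B)=0, level(B)=1, enqueue
  process E: level=0
    E->A: in-degree(A)=0, level(A)=1, enqueue
    E->C: in-degree(C)=0, level(C)=1, enqueue
  process B: level=1
  process A: level=1
  process C: level=1
All levels: A:1, B:1, C:1, D:0, E:0
max level = 1

Answer: 1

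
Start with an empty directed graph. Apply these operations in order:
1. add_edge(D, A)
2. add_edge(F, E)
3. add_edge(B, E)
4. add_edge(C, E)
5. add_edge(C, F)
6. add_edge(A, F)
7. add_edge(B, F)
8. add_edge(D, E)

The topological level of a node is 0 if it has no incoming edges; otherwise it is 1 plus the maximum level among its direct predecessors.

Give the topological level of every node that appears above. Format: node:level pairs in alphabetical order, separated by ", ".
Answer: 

Op 1: add_edge(D, A). Edges now: 1
Op 2: add_edge(F, E). Edges now: 2
Op 3: add_edge(B, E). Edges now: 3
Op 4: add_edge(C, E). Edges now: 4
Op 5: add_edge(C, F). Edges now: 5
Op 6: add_edge(A, F). Edges now: 6
Op 7: add_edge(B, F). Edges now: 7
Op 8: add_edge(D, E). Edges now: 8
Compute levels (Kahn BFS):
  sources (in-degree 0): B, C, D
  process B: level=0
    B->E: in-degree(E)=3, level(E)>=1
    B->F: in-degree(F)=2, level(F)>=1
  process C: level=0
    C->E: in-degree(E)=2, level(E)>=1
    C->F: in-degree(F)=1, level(F)>=1
  process D: level=0
    D->A: in-degree(A)=0, level(A)=1, enqueue
    D->E: in-degree(E)=1, level(E)>=1
  process A: level=1
    A->F: in-degree(F)=0, level(F)=2, enqueue
  process F: level=2
    F->E: in-degree(E)=0, level(E)=3, enqueue
  process E: level=3
All levels: A:1, B:0, C:0, D:0, E:3, F:2

Answer: A:1, B:0, C:0, D:0, E:3, F:2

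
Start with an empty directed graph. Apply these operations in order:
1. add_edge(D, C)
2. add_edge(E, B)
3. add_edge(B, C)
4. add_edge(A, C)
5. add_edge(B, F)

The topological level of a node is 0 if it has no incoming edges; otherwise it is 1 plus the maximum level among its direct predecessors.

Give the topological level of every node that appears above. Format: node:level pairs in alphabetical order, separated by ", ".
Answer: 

Op 1: add_edge(D, C). Edges now: 1
Op 2: add_edge(E, B). Edges now: 2
Op 3: add_edge(B, C). Edges now: 3
Op 4: add_edge(A, C). Edges now: 4
Op 5: add_edge(B, F). Edges now: 5
Compute levels (Kahn BFS):
  sources (in-degree 0): A, D, E
  process A: level=0
    A->C: in-degree(C)=2, level(C)>=1
  process D: level=0
    D->C: in-degree(C)=1, level(C)>=1
  process E: level=0
    E->B: in-degree(B)=0, level(B)=1, enqueue
  process B: level=1
    B->C: in-degree(C)=0, level(C)=2, enqueue
    B->F: in-degree(F)=0, level(F)=2, enqueue
  process C: level=2
  process F: level=2
All levels: A:0, B:1, C:2, D:0, E:0, F:2

Answer: A:0, B:1, C:2, D:0, E:0, F:2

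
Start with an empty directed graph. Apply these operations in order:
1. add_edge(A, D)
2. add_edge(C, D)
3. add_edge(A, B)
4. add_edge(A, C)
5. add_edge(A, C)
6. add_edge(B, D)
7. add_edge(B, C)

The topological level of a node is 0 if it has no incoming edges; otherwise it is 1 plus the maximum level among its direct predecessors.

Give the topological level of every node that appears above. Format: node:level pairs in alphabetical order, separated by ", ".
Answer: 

Answer: A:0, B:1, C:2, D:3

Derivation:
Op 1: add_edge(A, D). Edges now: 1
Op 2: add_edge(C, D). Edges now: 2
Op 3: add_edge(A, B). Edges now: 3
Op 4: add_edge(A, C). Edges now: 4
Op 5: add_edge(A, C) (duplicate, no change). Edges now: 4
Op 6: add_edge(B, D). Edges now: 5
Op 7: add_edge(B, C). Edges now: 6
Compute levels (Kahn BFS):
  sources (in-degree 0): A
  process A: level=0
    A->B: in-degree(B)=0, level(B)=1, enqueue
    A->C: in-degree(C)=1, level(C)>=1
    A->D: in-degree(D)=2, level(D)>=1
  process B: level=1
    B->C: in-degree(C)=0, level(C)=2, enqueue
    B->D: in-degree(D)=1, level(D)>=2
  process C: level=2
    C->D: in-degree(D)=0, level(D)=3, enqueue
  process D: level=3
All levels: A:0, B:1, C:2, D:3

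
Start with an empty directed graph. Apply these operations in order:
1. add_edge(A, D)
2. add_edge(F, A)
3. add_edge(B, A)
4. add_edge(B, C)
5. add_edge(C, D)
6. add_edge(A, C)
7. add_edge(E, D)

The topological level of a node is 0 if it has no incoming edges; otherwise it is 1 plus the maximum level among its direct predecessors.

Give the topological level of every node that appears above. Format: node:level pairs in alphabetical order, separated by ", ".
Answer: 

Answer: A:1, B:0, C:2, D:3, E:0, F:0

Derivation:
Op 1: add_edge(A, D). Edges now: 1
Op 2: add_edge(F, A). Edges now: 2
Op 3: add_edge(B, A). Edges now: 3
Op 4: add_edge(B, C). Edges now: 4
Op 5: add_edge(C, D). Edges now: 5
Op 6: add_edge(A, C). Edges now: 6
Op 7: add_edge(E, D). Edges now: 7
Compute levels (Kahn BFS):
  sources (in-degree 0): B, E, F
  process B: level=0
    B->A: in-degree(A)=1, level(A)>=1
    B->C: in-degree(C)=1, level(C)>=1
  process E: level=0
    E->D: in-degree(D)=2, level(D)>=1
  process F: level=0
    F->A: in-degree(A)=0, level(A)=1, enqueue
  process A: level=1
    A->C: in-degree(C)=0, level(C)=2, enqueue
    A->D: in-degree(D)=1, level(D)>=2
  process C: level=2
    C->D: in-degree(D)=0, level(D)=3, enqueue
  process D: level=3
All levels: A:1, B:0, C:2, D:3, E:0, F:0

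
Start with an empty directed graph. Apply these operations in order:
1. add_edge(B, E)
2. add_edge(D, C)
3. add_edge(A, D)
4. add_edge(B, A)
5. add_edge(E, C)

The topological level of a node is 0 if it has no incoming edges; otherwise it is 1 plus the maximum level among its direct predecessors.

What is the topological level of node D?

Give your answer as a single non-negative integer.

Answer: 2

Derivation:
Op 1: add_edge(B, E). Edges now: 1
Op 2: add_edge(D, C). Edges now: 2
Op 3: add_edge(A, D). Edges now: 3
Op 4: add_edge(B, A). Edges now: 4
Op 5: add_edge(E, C). Edges now: 5
Compute levels (Kahn BFS):
  sources (in-degree 0): B
  process B: level=0
    B->A: in-degree(A)=0, level(A)=1, enqueue
    B->E: in-degree(E)=0, level(E)=1, enqueue
  process A: level=1
    A->D: in-degree(D)=0, level(D)=2, enqueue
  process E: level=1
    E->C: in-degree(C)=1, level(C)>=2
  process D: level=2
    D->C: in-degree(C)=0, level(C)=3, enqueue
  process C: level=3
All levels: A:1, B:0, C:3, D:2, E:1
level(D) = 2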